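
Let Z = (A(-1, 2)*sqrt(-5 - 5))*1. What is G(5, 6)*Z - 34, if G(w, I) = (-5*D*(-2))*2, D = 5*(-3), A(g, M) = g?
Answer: -34 + 300*I*sqrt(10) ≈ -34.0 + 948.68*I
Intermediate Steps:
Z = -I*sqrt(10) (Z = -sqrt(-5 - 5)*1 = -sqrt(-10)*1 = -I*sqrt(10)*1 = -I*sqrt(10) ≈ -3.1623*I)
D = -15
G(w, I) = -300 (G(w, I) = (-5*(-15)*(-2))*2 = (75*(-2))*2 = -150*2 = -300)
G(5, 6)*Z - 34 = -(-300)*I*sqrt(10) - 34 = 300*I*sqrt(10) - 34 = -34 + 300*I*sqrt(10)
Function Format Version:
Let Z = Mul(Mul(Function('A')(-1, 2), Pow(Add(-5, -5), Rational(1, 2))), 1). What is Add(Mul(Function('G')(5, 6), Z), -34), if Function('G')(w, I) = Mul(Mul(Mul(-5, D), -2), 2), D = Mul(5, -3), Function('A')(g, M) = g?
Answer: Add(-34, Mul(300, I, Pow(10, Rational(1, 2)))) ≈ Add(-34.000, Mul(948.68, I))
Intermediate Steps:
Z = Mul(-1, I, Pow(10, Rational(1, 2))) (Z = Mul(Mul(-1, Pow(Add(-5, -5), Rational(1, 2))), 1) = Mul(Mul(-1, Pow(-10, Rational(1, 2))), 1) = Mul(Mul(-1, Mul(I, Pow(10, Rational(1, 2)))), 1) = Mul(Mul(-1, I, Pow(10, Rational(1, 2))), 1) = Mul(-1, I, Pow(10, Rational(1, 2))) ≈ Mul(-3.1623, I))
D = -15
Function('G')(w, I) = -300 (Function('G')(w, I) = Mul(Mul(Mul(-5, -15), -2), 2) = Mul(Mul(75, -2), 2) = Mul(-150, 2) = -300)
Add(Mul(Function('G')(5, 6), Z), -34) = Add(Mul(-300, Mul(-1, I, Pow(10, Rational(1, 2)))), -34) = Add(Mul(300, I, Pow(10, Rational(1, 2))), -34) = Add(-34, Mul(300, I, Pow(10, Rational(1, 2))))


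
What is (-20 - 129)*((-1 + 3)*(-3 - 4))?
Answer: 2086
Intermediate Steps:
(-20 - 129)*((-1 + 3)*(-3 - 4)) = -298*(-7) = -149*(-14) = 2086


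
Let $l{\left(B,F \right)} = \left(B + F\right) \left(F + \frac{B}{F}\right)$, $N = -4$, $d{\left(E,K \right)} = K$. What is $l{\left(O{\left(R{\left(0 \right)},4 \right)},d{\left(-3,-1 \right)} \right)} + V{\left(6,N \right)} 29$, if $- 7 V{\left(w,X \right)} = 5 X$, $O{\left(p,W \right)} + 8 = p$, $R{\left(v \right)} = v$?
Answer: $\frac{139}{7} \approx 19.857$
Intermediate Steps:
$O{\left(p,W \right)} = -8 + p$
$V{\left(w,X \right)} = - \frac{5 X}{7}$
$l{\left(O{\left(R{\left(0 \right)},4 \right)},d{\left(-3,-1 \right)} \right)} + V{\left(6,N \right)} 29 = \left(\left(-8 + 0\right) + \left(-1\right)^{2} + \left(-8 + 0\right) \left(-1\right) + \frac{\left(-8 + 0\right)^{2}}{-1}\right) + \left(- \frac{5}{7}\right) \left(-4\right) 29 = \left(-8 + 1 - -8 + \left(-8\right)^{2} \left(-1\right)\right) + \frac{20}{7} \cdot 29 = \left(-8 + 1 + 8 + 64 \left(-1\right)\right) + \frac{580}{7} = \left(-8 + 1 + 8 - 64\right) + \frac{580}{7} = -63 + \frac{580}{7} = \frac{139}{7}$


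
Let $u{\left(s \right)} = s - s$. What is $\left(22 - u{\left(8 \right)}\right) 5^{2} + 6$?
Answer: $556$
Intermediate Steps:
$u{\left(s \right)} = 0$
$\left(22 - u{\left(8 \right)}\right) 5^{2} + 6 = \left(22 - 0\right) 5^{2} + 6 = \left(22 + 0\right) 25 + 6 = 22 \cdot 25 + 6 = 550 + 6 = 556$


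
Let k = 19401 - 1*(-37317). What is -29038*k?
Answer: -1646977284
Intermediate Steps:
k = 56718 (k = 19401 + 37317 = 56718)
-29038*k = -29038/(1/56718) = -29038/1/56718 = -29038*56718 = -1646977284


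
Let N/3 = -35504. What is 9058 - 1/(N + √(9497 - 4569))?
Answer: 917510799295/101292868 + √77/1418100152 ≈ 9058.0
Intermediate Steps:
N = -106512 (N = 3*(-35504) = -106512)
9058 - 1/(N + √(9497 - 4569)) = 9058 - 1/(-106512 + √(9497 - 4569)) = 9058 - 1/(-106512 + √4928) = 9058 - 1/(-106512 + 8*√77)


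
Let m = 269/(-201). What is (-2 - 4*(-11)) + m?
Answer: 8173/201 ≈ 40.662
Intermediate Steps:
m = -269/201 (m = 269*(-1/201) = -269/201 ≈ -1.3383)
(-2 - 4*(-11)) + m = (-2 - 4*(-11)) - 269/201 = (-2 + 44) - 269/201 = 42 - 269/201 = 8173/201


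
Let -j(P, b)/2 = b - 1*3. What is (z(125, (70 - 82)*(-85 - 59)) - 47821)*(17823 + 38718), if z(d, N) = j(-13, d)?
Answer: -2717643165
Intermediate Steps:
j(P, b) = 6 - 2*b (j(P, b) = -2*(b - 1*3) = -2*(b - 3) = -2*(-3 + b) = 6 - 2*b)
z(d, N) = 6 - 2*d
(z(125, (70 - 82)*(-85 - 59)) - 47821)*(17823 + 38718) = ((6 - 2*125) - 47821)*(17823 + 38718) = ((6 - 250) - 47821)*56541 = (-244 - 47821)*56541 = -48065*56541 = -2717643165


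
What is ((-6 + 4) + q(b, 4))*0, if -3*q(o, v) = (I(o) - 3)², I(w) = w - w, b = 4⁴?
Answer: 0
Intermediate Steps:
b = 256
I(w) = 0
q(o, v) = -3 (q(o, v) = -(0 - 3)²/3 = -⅓*(-3)² = -⅓*9 = -3)
((-6 + 4) + q(b, 4))*0 = ((-6 + 4) - 3)*0 = (-2 - 3)*0 = -5*0 = 0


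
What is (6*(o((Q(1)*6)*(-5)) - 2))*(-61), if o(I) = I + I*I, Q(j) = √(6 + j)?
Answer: -2305068 + 10980*√7 ≈ -2.2760e+6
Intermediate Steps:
o(I) = I + I²
(6*(o((Q(1)*6)*(-5)) - 2))*(-61) = (6*(((√(6 + 1)*6)*(-5))*(1 + (√(6 + 1)*6)*(-5)) - 2))*(-61) = (6*(((√7*6)*(-5))*(1 + (√7*6)*(-5)) - 2))*(-61) = (6*(((6*√7)*(-5))*(1 + (6*√7)*(-5)) - 2))*(-61) = (6*((-30*√7)*(1 - 30*√7) - 2))*(-61) = (6*(-30*√7*(1 - 30*√7) - 2))*(-61) = (6*(-2 - 30*√7*(1 - 30*√7)))*(-61) = (-12 - 180*√7*(1 - 30*√7))*(-61) = 732 + 10980*√7*(1 - 30*√7)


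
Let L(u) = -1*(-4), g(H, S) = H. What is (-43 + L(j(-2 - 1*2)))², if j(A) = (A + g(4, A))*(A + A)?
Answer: 1521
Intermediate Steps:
j(A) = 2*A*(4 + A) (j(A) = (A + 4)*(A + A) = (4 + A)*(2*A) = 2*A*(4 + A))
L(u) = 4
(-43 + L(j(-2 - 1*2)))² = (-43 + 4)² = (-39)² = 1521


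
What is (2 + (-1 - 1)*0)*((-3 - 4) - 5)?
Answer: -24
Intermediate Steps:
(2 + (-1 - 1)*0)*((-3 - 4) - 5) = (2 - 2*0)*(-7 - 5) = (2 + 0)*(-12) = 2*(-12) = -24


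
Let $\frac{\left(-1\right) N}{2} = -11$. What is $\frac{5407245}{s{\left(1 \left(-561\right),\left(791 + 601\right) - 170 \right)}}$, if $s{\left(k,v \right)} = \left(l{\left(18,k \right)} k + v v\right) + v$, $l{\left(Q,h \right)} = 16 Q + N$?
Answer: $\frac{5407245}{1320596} \approx 4.0946$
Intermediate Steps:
$N = 22$ ($N = \left(-2\right) \left(-11\right) = 22$)
$l{\left(Q,h \right)} = 22 + 16 Q$ ($l{\left(Q,h \right)} = 16 Q + 22 = 22 + 16 Q$)
$s{\left(k,v \right)} = v + v^{2} + 310 k$ ($s{\left(k,v \right)} = \left(\left(22 + 16 \cdot 18\right) k + v v\right) + v = \left(\left(22 + 288\right) k + v^{2}\right) + v = \left(310 k + v^{2}\right) + v = \left(v^{2} + 310 k\right) + v = v + v^{2} + 310 k$)
$\frac{5407245}{s{\left(1 \left(-561\right),\left(791 + 601\right) - 170 \right)}} = \frac{5407245}{\left(\left(791 + 601\right) - 170\right) + \left(\left(791 + 601\right) - 170\right)^{2} + 310 \cdot 1 \left(-561\right)} = \frac{5407245}{\left(1392 - 170\right) + \left(1392 - 170\right)^{2} + 310 \left(-561\right)} = \frac{5407245}{1222 + 1222^{2} - 173910} = \frac{5407245}{1222 + 1493284 - 173910} = \frac{5407245}{1320596}$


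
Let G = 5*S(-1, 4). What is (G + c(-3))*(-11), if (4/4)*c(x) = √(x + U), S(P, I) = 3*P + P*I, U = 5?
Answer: 385 - 11*√2 ≈ 369.44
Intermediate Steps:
S(P, I) = 3*P + I*P
c(x) = √(5 + x) (c(x) = √(x + 5) = √(5 + x))
G = -35 (G = 5*(-(3 + 4)) = 5*(-1*7) = 5*(-7) = -35)
(G + c(-3))*(-11) = (-35 + √(5 - 3))*(-11) = (-35 + √2)*(-11) = 385 - 11*√2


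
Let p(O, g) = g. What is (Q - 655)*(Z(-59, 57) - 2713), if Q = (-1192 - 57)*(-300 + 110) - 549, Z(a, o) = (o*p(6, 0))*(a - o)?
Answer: -640555578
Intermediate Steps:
Z(a, o) = 0 (Z(a, o) = (o*0)*(a - o) = 0*(a - o) = 0)
Q = 236761 (Q = -1249*(-190) - 549 = 237310 - 549 = 236761)
(Q - 655)*(Z(-59, 57) - 2713) = (236761 - 655)*(0 - 2713) = 236106*(-2713) = -640555578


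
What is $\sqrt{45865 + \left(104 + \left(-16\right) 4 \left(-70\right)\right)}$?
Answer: $\sqrt{50449} \approx 224.61$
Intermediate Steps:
$\sqrt{45865 + \left(104 + \left(-16\right) 4 \left(-70\right)\right)} = \sqrt{45865 + \left(104 - -4480\right)} = \sqrt{45865 + \left(104 + 4480\right)} = \sqrt{45865 + 4584} = \sqrt{50449}$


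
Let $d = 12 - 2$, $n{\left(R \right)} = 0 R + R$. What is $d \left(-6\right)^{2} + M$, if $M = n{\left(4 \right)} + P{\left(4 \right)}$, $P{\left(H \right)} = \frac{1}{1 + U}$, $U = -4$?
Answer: $\frac{1091}{3} \approx 363.67$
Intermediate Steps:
$P{\left(H \right)} = - \frac{1}{3}$ ($P{\left(H \right)} = \frac{1}{1 - 4} = \frac{1}{-3} = - \frac{1}{3}$)
$n{\left(R \right)} = R$ ($n{\left(R \right)} = 0 + R = R$)
$d = 10$
$M = \frac{11}{3}$ ($M = 4 - \frac{1}{3} = \frac{11}{3} \approx 3.6667$)
$d \left(-6\right)^{2} + M = 10 \left(-6\right)^{2} + \frac{11}{3} = 10 \cdot 36 + \frac{11}{3} = 360 + \frac{11}{3} = \frac{1091}{3}$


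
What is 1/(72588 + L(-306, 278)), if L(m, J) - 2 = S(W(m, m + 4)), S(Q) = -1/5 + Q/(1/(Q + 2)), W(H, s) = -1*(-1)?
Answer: 5/362964 ≈ 1.3775e-5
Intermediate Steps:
W(H, s) = 1
S(Q) = -⅕ + Q*(2 + Q) (S(Q) = -1*⅕ + Q/(1/(2 + Q)) = -⅕ + Q*(2 + Q))
L(m, J) = 24/5 (L(m, J) = 2 + (-⅕ + 1² + 2*1) = 2 + (-⅕ + 1 + 2) = 2 + 14/5 = 24/5)
1/(72588 + L(-306, 278)) = 1/(72588 + 24/5) = 1/(362964/5) = 5/362964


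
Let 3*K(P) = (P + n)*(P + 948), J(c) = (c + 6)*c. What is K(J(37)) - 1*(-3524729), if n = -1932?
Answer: 9708388/3 ≈ 3.2361e+6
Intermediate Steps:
J(c) = c*(6 + c) (J(c) = (6 + c)*c = c*(6 + c))
K(P) = (-1932 + P)*(948 + P)/3 (K(P) = ((P - 1932)*(P + 948))/3 = ((-1932 + P)*(948 + P))/3 = (-1932 + P)*(948 + P)/3)
K(J(37)) - 1*(-3524729) = (-610512 - 12136*(6 + 37) + (37*(6 + 37))**2/3) - 1*(-3524729) = (-610512 - 12136*43 + (37*43)**2/3) + 3524729 = (-610512 - 328*1591 + (1/3)*1591**2) + 3524729 = (-610512 - 521848 + (1/3)*2531281) + 3524729 = (-610512 - 521848 + 2531281/3) + 3524729 = -865799/3 + 3524729 = 9708388/3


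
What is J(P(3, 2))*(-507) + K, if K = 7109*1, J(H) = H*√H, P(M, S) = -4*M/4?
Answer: 7109 + 1521*I*√3 ≈ 7109.0 + 2634.4*I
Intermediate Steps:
P(M, S) = -M (P(M, S) = -4*M*(¼) = -M)
J(H) = H^(3/2)
K = 7109
J(P(3, 2))*(-507) + K = (-1*3)^(3/2)*(-507) + 7109 = (-3)^(3/2)*(-507) + 7109 = -3*I*√3*(-507) + 7109 = 1521*I*√3 + 7109 = 7109 + 1521*I*√3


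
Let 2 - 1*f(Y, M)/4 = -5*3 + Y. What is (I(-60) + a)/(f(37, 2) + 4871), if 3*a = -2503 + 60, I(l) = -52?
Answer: -2599/14373 ≈ -0.18083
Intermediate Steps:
f(Y, M) = 68 - 4*Y (f(Y, M) = 8 - 4*(-5*3 + Y) = 8 - 4*(-15 + Y) = 8 + (60 - 4*Y) = 68 - 4*Y)
a = -2443/3 (a = (-2503 + 60)/3 = (⅓)*(-2443) = -2443/3 ≈ -814.33)
(I(-60) + a)/(f(37, 2) + 4871) = (-52 - 2443/3)/((68 - 4*37) + 4871) = -2599/(3*((68 - 148) + 4871)) = -2599/(3*(-80 + 4871)) = -2599/3/4791 = -2599/3*1/4791 = -2599/14373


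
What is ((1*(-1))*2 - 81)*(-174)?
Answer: 14442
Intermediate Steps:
((1*(-1))*2 - 81)*(-174) = (-1*2 - 81)*(-174) = (-2 - 81)*(-174) = -83*(-174) = 14442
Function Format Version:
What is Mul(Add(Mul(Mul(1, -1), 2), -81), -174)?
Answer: 14442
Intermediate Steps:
Mul(Add(Mul(Mul(1, -1), 2), -81), -174) = Mul(Add(Mul(-1, 2), -81), -174) = Mul(Add(-2, -81), -174) = Mul(-83, -174) = 14442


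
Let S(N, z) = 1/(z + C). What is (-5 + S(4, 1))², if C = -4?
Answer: 256/9 ≈ 28.444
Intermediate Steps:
S(N, z) = 1/(-4 + z) (S(N, z) = 1/(z - 4) = 1/(-4 + z))
(-5 + S(4, 1))² = (-5 + 1/(-4 + 1))² = (-5 + 1/(-3))² = (-5 - ⅓)² = (-16/3)² = 256/9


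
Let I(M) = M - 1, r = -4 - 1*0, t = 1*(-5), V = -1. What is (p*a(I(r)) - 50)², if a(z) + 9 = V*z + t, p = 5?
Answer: 9025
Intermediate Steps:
t = -5
r = -4 (r = -4 + 0 = -4)
I(M) = -1 + M
a(z) = -14 - z (a(z) = -9 + (-z - 5) = -9 + (-5 - z) = -14 - z)
(p*a(I(r)) - 50)² = (5*(-14 - (-1 - 4)) - 50)² = (5*(-14 - 1*(-5)) - 50)² = (5*(-14 + 5) - 50)² = (5*(-9) - 50)² = (-45 - 50)² = (-95)² = 9025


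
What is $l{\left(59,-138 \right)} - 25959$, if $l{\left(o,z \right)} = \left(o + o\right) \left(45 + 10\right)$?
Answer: $-19469$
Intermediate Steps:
$l{\left(o,z \right)} = 110 o$ ($l{\left(o,z \right)} = 2 o 55 = 110 o$)
$l{\left(59,-138 \right)} - 25959 = 110 \cdot 59 - 25959 = 6490 - 25959 = -19469$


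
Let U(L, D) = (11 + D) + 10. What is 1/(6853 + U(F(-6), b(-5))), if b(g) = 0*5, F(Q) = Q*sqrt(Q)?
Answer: 1/6874 ≈ 0.00014548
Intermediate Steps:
F(Q) = Q**(3/2)
b(g) = 0
U(L, D) = 21 + D
1/(6853 + U(F(-6), b(-5))) = 1/(6853 + (21 + 0)) = 1/(6853 + 21) = 1/6874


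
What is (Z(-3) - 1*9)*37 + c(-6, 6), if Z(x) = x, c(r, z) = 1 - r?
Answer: -437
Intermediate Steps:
(Z(-3) - 1*9)*37 + c(-6, 6) = (-3 - 1*9)*37 + (1 - 1*(-6)) = (-3 - 9)*37 + (1 + 6) = -12*37 + 7 = -444 + 7 = -437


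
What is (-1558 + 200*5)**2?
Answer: 311364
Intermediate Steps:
(-1558 + 200*5)**2 = (-1558 + 1000)**2 = (-558)**2 = 311364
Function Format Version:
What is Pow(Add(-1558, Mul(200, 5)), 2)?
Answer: 311364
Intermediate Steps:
Pow(Add(-1558, Mul(200, 5)), 2) = Pow(Add(-1558, 1000), 2) = Pow(-558, 2) = 311364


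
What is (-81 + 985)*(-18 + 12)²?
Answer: 32544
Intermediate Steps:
(-81 + 985)*(-18 + 12)² = 904*(-6)² = 904*36 = 32544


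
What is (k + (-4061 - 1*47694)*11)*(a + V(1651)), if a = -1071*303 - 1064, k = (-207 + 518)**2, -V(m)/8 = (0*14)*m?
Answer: 153862480968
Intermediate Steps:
V(m) = 0 (V(m) = -8*0*14*m = -0*m = -8*0 = 0)
k = 96721 (k = 311**2 = 96721)
a = -325577 (a = -324513 - 1064 = -325577)
(k + (-4061 - 1*47694)*11)*(a + V(1651)) = (96721 + (-4061 - 1*47694)*11)*(-325577 + 0) = (96721 + (-4061 - 47694)*11)*(-325577) = (96721 - 51755*11)*(-325577) = (96721 - 569305)*(-325577) = -472584*(-325577) = 153862480968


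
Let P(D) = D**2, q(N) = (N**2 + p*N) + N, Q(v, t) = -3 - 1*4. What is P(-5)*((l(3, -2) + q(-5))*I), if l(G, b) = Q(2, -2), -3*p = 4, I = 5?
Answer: 7375/3 ≈ 2458.3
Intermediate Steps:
p = -4/3 (p = -1/3*4 = -4/3 ≈ -1.3333)
Q(v, t) = -7 (Q(v, t) = -3 - 4 = -7)
l(G, b) = -7
q(N) = N**2 - N/3 (q(N) = (N**2 - 4*N/3) + N = N**2 - N/3)
P(-5)*((l(3, -2) + q(-5))*I) = (-5)**2*((-7 - 5*(-1/3 - 5))*5) = 25*((-7 - 5*(-16/3))*5) = 25*((-7 + 80/3)*5) = 25*((59/3)*5) = 25*(295/3) = 7375/3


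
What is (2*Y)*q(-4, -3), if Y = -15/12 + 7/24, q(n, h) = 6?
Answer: -23/2 ≈ -11.500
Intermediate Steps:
Y = -23/24 (Y = -15*1/12 + 7*(1/24) = -5/4 + 7/24 = -23/24 ≈ -0.95833)
(2*Y)*q(-4, -3) = (2*(-23/24))*6 = -23/12*6 = -23/2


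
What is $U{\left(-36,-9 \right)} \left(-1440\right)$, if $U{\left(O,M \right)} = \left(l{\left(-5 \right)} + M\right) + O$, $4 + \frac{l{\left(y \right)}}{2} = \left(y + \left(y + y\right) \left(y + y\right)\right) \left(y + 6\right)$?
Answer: $-197280$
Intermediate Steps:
$l{\left(y \right)} = -8 + 2 \left(6 + y\right) \left(y + 4 y^{2}\right)$ ($l{\left(y \right)} = -8 + 2 \left(y + \left(y + y\right) \left(y + y\right)\right) \left(y + 6\right) = -8 + 2 \left(y + 2 y 2 y\right) \left(6 + y\right) = -8 + 2 \left(y + 4 y^{2}\right) \left(6 + y\right) = -8 + 2 \left(6 + y\right) \left(y + 4 y^{2}\right)$)
$U{\left(O,M \right)} = 182 + M + O$ ($U{\left(O,M \right)} = \left(\left(-8 + 8 \left(-5\right)^{3} + 12 \left(-5\right) + 50 \left(-5\right)^{2}\right) + M\right) + O = \left(\left(-8 + 8 \left(-125\right) - 60 + 50 \cdot 25\right) + M\right) + O = \left(\left(-8 - 1000 - 60 + 1250\right) + M\right) + O = \left(182 + M\right) + O = 182 + M + O$)
$U{\left(-36,-9 \right)} \left(-1440\right) = \left(182 - 9 - 36\right) \left(-1440\right) = 137 \left(-1440\right) = -197280$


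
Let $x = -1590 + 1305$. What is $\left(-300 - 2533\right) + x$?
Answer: $-3118$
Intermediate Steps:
$x = -285$
$\left(-300 - 2533\right) + x = \left(-300 - 2533\right) - 285 = -2833 - 285 = -3118$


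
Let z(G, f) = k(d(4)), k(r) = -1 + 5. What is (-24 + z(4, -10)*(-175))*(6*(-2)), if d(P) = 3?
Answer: 8688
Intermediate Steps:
k(r) = 4
z(G, f) = 4
(-24 + z(4, -10)*(-175))*(6*(-2)) = (-24 + 4*(-175))*(6*(-2)) = (-24 - 700)*(-12) = -724*(-12) = 8688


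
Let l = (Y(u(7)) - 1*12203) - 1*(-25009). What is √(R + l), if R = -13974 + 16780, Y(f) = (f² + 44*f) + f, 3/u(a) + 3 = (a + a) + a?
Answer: √562303/6 ≈ 124.98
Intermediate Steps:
u(a) = 3/(-3 + 3*a) (u(a) = 3/(-3 + ((a + a) + a)) = 3/(-3 + (2*a + a)) = 3/(-3 + 3*a))
Y(f) = f² + 45*f
R = 2806
l = 461287/36 (l = ((45 + 1/(-1 + 7))/(-1 + 7) - 1*12203) - 1*(-25009) = ((45 + 1/6)/6 - 12203) + 25009 = ((45 + ⅙)/6 - 12203) + 25009 = ((⅙)*(271/6) - 12203) + 25009 = (271/36 - 12203) + 25009 = -439037/36 + 25009 = 461287/36 ≈ 12814.)
√(R + l) = √(2806 + 461287/36) = √(562303/36) = √562303/6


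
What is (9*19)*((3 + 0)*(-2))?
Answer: -1026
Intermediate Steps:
(9*19)*((3 + 0)*(-2)) = 171*(3*(-2)) = 171*(-6) = -1026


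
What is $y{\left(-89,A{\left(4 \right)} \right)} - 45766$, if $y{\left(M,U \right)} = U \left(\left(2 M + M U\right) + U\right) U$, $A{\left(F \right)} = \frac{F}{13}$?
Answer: $- \frac{100590558}{2197} \approx -45785.0$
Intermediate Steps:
$A{\left(F \right)} = \frac{F}{13}$ ($A{\left(F \right)} = F \frac{1}{13} = \frac{F}{13}$)
$y{\left(M,U \right)} = U^{2} \left(U + 2 M + M U\right)$ ($y{\left(M,U \right)} = U \left(U + 2 M + M U\right) U = U^{2} \left(U + 2 M + M U\right)$)
$y{\left(-89,A{\left(4 \right)} \right)} - 45766 = \left(\frac{1}{13} \cdot 4\right)^{2} \left(\frac{1}{13} \cdot 4 + 2 \left(-89\right) - 89 \cdot \frac{1}{13} \cdot 4\right) - 45766 = \left(\frac{4}{13}\right)^{2} \left(\frac{4}{13} - 178 - \frac{356}{13}\right) - 45766 = \frac{16 \left(\frac{4}{13} - 178 - \frac{356}{13}\right)}{169} - 45766 = \frac{16}{169} \left(- \frac{2666}{13}\right) - 45766 = - \frac{42656}{2197} - 45766 = - \frac{100590558}{2197}$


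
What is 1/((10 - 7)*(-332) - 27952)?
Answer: -1/28948 ≈ -3.4545e-5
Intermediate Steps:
1/((10 - 7)*(-332) - 27952) = 1/(3*(-332) - 27952) = 1/(-996 - 27952) = 1/(-28948) = -1/28948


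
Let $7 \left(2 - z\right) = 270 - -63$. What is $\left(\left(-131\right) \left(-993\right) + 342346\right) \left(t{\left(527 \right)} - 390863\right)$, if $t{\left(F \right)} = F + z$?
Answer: $- \frac{1290993027859}{7} \approx -1.8443 \cdot 10^{11}$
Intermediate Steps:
$z = - \frac{319}{7}$ ($z = 2 - \frac{270 - -63}{7} = 2 - \frac{270 + 63}{7} = 2 - \frac{333}{7} = - \frac{319}{7} \approx -45.571$)
$t{\left(F \right)} = - \frac{319}{7} + F$ ($t{\left(F \right)} = F - \frac{319}{7} = - \frac{319}{7} + F$)
$\left(\left(-131\right) \left(-993\right) + 342346\right) \left(t{\left(527 \right)} - 390863\right) = \left(\left(-131\right) \left(-993\right) + 342346\right) \left(\left(- \frac{319}{7} + 527\right) - 390863\right) = \left(130083 + 342346\right) \left(\frac{3370}{7} - 390863\right) = 472429 \left(- \frac{2732671}{7}\right) = - \frac{1290993027859}{7}$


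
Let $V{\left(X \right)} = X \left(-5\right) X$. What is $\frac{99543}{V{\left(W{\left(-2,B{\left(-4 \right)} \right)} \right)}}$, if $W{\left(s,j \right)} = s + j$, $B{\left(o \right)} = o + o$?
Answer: $- \frac{99543}{500} \approx -199.09$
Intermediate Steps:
$B{\left(o \right)} = 2 o$
$W{\left(s,j \right)} = j + s$
$V{\left(X \right)} = - 5 X^{2}$ ($V{\left(X \right)} = - 5 X X = - 5 X^{2}$)
$\frac{99543}{V{\left(W{\left(-2,B{\left(-4 \right)} \right)} \right)}} = \frac{99543}{\left(-5\right) \left(2 \left(-4\right) - 2\right)^{2}} = \frac{99543}{\left(-5\right) \left(-8 - 2\right)^{2}} = \frac{99543}{\left(-5\right) \left(-10\right)^{2}} = \frac{99543}{\left(-5\right) 100} = \frac{99543}{-500} = 99543 \left(- \frac{1}{500}\right) = - \frac{99543}{500}$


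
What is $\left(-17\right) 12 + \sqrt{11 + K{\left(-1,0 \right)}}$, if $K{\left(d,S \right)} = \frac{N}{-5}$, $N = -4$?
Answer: $-204 + \frac{\sqrt{295}}{5} \approx -200.56$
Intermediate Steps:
$K{\left(d,S \right)} = \frac{4}{5}$ ($K{\left(d,S \right)} = - \frac{4}{-5} = \left(-4\right) \left(- \frac{1}{5}\right) = \frac{4}{5}$)
$\left(-17\right) 12 + \sqrt{11 + K{\left(-1,0 \right)}} = \left(-17\right) 12 + \sqrt{11 + \frac{4}{5}} = -204 + \sqrt{\frac{59}{5}} = -204 + \frac{\sqrt{295}}{5}$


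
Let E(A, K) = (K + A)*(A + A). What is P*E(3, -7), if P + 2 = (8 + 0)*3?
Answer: -528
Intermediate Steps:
P = 22 (P = -2 + (8 + 0)*3 = -2 + 8*3 = -2 + 24 = 22)
E(A, K) = 2*A*(A + K) (E(A, K) = (A + K)*(2*A) = 2*A*(A + K))
P*E(3, -7) = 22*(2*3*(3 - 7)) = 22*(2*3*(-4)) = 22*(-24) = -528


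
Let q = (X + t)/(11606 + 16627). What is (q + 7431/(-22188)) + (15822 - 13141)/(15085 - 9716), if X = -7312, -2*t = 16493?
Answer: -61923204325/160158242556 ≈ -0.38664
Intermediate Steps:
t = -16493/2 (t = -1/2*16493 = -16493/2 ≈ -8246.5)
q = -31117/56466 (q = (-7312 - 16493/2)/(11606 + 16627) = -31117/2/28233 = -31117/2*1/28233 = -31117/56466 ≈ -0.55107)
(q + 7431/(-22188)) + (15822 - 13141)/(15085 - 9716) = (-31117/56466 + 7431/(-22188)) + (15822 - 13141)/(15085 - 9716) = (-31117/56466 + 7431*(-1/22188)) + 2681/5369 = (-31117/56466 - 2477/7396) + 2681*(1/5369) = -185003807/208811268 + 383/767 = -61923204325/160158242556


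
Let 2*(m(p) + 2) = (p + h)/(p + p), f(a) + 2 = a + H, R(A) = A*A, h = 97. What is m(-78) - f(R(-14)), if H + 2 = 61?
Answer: -79579/312 ≈ -255.06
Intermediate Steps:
H = 59 (H = -2 + 61 = 59)
R(A) = A²
f(a) = 57 + a (f(a) = -2 + (a + 59) = -2 + (59 + a) = 57 + a)
m(p) = -2 + (97 + p)/(4*p) (m(p) = -2 + ((p + 97)/(p + p))/2 = -2 + ((97 + p)/((2*p)))/2 = -2 + ((97 + p)*(1/(2*p)))/2 = -2 + ((97 + p)/(2*p))/2 = -2 + (97 + p)/(4*p))
m(-78) - f(R(-14)) = (¼)*(97 - 7*(-78))/(-78) - (57 + (-14)²) = (¼)*(-1/78)*(97 + 546) - (57 + 196) = (¼)*(-1/78)*643 - 1*253 = -643/312 - 253 = -79579/312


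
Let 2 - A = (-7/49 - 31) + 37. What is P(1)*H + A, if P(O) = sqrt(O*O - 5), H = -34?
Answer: -27/7 - 68*I ≈ -3.8571 - 68.0*I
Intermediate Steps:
P(O) = sqrt(-5 + O**2) (P(O) = sqrt(O**2 - 5) = sqrt(-5 + O**2))
A = -27/7 (A = 2 - ((-7/49 - 31) + 37) = 2 - ((-7*1/49 - 31) + 37) = 2 - ((-1/7 - 31) + 37) = 2 - (-218/7 + 37) = 2 - 1*41/7 = 2 - 41/7 = -27/7 ≈ -3.8571)
P(1)*H + A = sqrt(-5 + 1**2)*(-34) - 27/7 = sqrt(-5 + 1)*(-34) - 27/7 = sqrt(-4)*(-34) - 27/7 = (2*I)*(-34) - 27/7 = -68*I - 27/7 = -27/7 - 68*I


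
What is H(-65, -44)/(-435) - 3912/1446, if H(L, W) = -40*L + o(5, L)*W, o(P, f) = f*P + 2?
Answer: -1445104/34945 ≈ -41.354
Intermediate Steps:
o(P, f) = 2 + P*f (o(P, f) = P*f + 2 = 2 + P*f)
H(L, W) = -40*L + W*(2 + 5*L) (H(L, W) = -40*L + (2 + 5*L)*W = -40*L + W*(2 + 5*L))
H(-65, -44)/(-435) - 3912/1446 = (-40*(-65) - 44*(2 + 5*(-65)))/(-435) - 3912/1446 = (2600 - 44*(2 - 325))*(-1/435) - 3912*1/1446 = (2600 - 44*(-323))*(-1/435) - 652/241 = (2600 + 14212)*(-1/435) - 652/241 = 16812*(-1/435) - 652/241 = -5604/145 - 652/241 = -1445104/34945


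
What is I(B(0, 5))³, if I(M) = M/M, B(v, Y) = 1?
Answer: 1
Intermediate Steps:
I(M) = 1
I(B(0, 5))³ = 1³ = 1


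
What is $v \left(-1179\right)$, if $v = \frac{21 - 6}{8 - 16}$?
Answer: $\frac{17685}{8} \approx 2210.6$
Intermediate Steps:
$v = - \frac{15}{8}$ ($v = \frac{15}{-8} = 15 \left(- \frac{1}{8}\right) = - \frac{15}{8} \approx -1.875$)
$v \left(-1179\right) = \left(- \frac{15}{8}\right) \left(-1179\right) = \frac{17685}{8}$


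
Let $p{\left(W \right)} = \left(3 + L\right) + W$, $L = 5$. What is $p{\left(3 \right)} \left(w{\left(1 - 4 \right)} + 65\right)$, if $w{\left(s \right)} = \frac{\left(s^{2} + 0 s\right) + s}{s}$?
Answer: $693$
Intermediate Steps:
$w{\left(s \right)} = \frac{s + s^{2}}{s}$ ($w{\left(s \right)} = \frac{\left(s^{2} + 0\right) + s}{s} = \frac{s^{2} + s}{s} = \frac{s + s^{2}}{s}$)
$p{\left(W \right)} = 8 + W$ ($p{\left(W \right)} = \left(3 + 5\right) + W = 8 + W$)
$p{\left(3 \right)} \left(w{\left(1 - 4 \right)} + 65\right) = \left(8 + 3\right) \left(\left(1 + \left(1 - 4\right)\right) + 65\right) = 11 \left(\left(1 - 3\right) + 65\right) = 11 \left(-2 + 65\right) = 11 \cdot 63 = 693$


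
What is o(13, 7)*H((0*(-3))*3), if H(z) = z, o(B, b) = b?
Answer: 0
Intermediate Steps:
o(13, 7)*H((0*(-3))*3) = 7*((0*(-3))*3) = 7*(0*3) = 7*0 = 0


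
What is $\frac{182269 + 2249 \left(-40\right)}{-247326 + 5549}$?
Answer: $- \frac{92309}{241777} \approx -0.38179$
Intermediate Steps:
$\frac{182269 + 2249 \left(-40\right)}{-247326 + 5549} = \frac{182269 - 89960}{-241777} = 92309 \left(- \frac{1}{241777}\right) = - \frac{92309}{241777}$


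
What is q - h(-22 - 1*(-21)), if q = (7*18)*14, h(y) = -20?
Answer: 1784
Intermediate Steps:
q = 1764 (q = 126*14 = 1764)
q - h(-22 - 1*(-21)) = 1764 - 1*(-20) = 1764 + 20 = 1784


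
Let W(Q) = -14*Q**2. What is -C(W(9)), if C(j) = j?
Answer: 1134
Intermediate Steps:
-C(W(9)) = -(-14)*9**2 = -(-14)*81 = -1*(-1134) = 1134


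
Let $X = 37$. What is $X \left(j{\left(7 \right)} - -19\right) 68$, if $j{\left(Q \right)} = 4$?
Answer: $57868$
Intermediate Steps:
$X \left(j{\left(7 \right)} - -19\right) 68 = 37 \left(4 - -19\right) 68 = 37 \left(4 + 19\right) 68 = 37 \cdot 23 \cdot 68 = 851 \cdot 68 = 57868$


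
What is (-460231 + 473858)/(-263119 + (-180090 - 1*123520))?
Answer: -13627/566729 ≈ -0.024045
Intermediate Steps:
(-460231 + 473858)/(-263119 + (-180090 - 1*123520)) = 13627/(-263119 + (-180090 - 123520)) = 13627/(-263119 - 303610) = 13627/(-566729) = 13627*(-1/566729) = -13627/566729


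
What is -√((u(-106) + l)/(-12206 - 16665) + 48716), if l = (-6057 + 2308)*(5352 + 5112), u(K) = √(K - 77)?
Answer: -√(41739069504812 - 28871*I*√183)/28871 ≈ -223.77 + 1.0469e-6*I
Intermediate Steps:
u(K) = √(-77 + K)
l = -39229536 (l = -3749*10464 = -39229536)
-√((u(-106) + l)/(-12206 - 16665) + 48716) = -√((√(-77 - 106) - 39229536)/(-12206 - 16665) + 48716) = -√((√(-183) - 39229536)/(-28871) + 48716) = -√((I*√183 - 39229536)*(-1/28871) + 48716) = -√((-39229536 + I*√183)*(-1/28871) + 48716) = -√((39229536/28871 - I*√183/28871) + 48716) = -√(1445709172/28871 - I*√183/28871)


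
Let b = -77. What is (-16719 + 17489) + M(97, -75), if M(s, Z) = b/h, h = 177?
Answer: 136213/177 ≈ 769.56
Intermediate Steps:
M(s, Z) = -77/177
(-16719 + 17489) + M(97, -75) = (-16719 + 17489) - 77/177 = 770 - 77/177 = 136213/177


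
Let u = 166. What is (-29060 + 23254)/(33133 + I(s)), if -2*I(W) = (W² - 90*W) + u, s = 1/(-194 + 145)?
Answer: -27880412/158701689 ≈ -0.17568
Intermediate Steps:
s = -1/49 (s = 1/(-49) = -1/49 ≈ -0.020408)
I(W) = -83 + 45*W - W²/2 (I(W) = -((W² - 90*W) + 166)/2 = -(166 + W² - 90*W)/2 = -83 + 45*W - W²/2)
(-29060 + 23254)/(33133 + I(s)) = (-29060 + 23254)/(33133 + (-83 + 45*(-1/49) - (-1/49)²/2)) = -5806/(33133 + (-83 - 45/49 - ½*1/2401)) = -5806/(33133 + (-83 - 45/49 - 1/4802)) = -5806/(33133 - 402977/4802) = -5806/158701689/4802 = -5806*4802/158701689 = -27880412/158701689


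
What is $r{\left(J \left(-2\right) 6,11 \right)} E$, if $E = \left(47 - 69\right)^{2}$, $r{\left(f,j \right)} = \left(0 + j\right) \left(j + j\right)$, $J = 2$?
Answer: $117128$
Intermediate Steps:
$r{\left(f,j \right)} = 2 j^{2}$ ($r{\left(f,j \right)} = j 2 j = 2 j^{2}$)
$E = 484$ ($E = \left(-22\right)^{2} = 484$)
$r{\left(J \left(-2\right) 6,11 \right)} E = 2 \cdot 11^{2} \cdot 484 = 2 \cdot 121 \cdot 484 = 242 \cdot 484 = 117128$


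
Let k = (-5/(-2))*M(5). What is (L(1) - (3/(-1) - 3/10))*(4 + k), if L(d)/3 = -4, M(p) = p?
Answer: -2871/20 ≈ -143.55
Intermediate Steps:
L(d) = -12 (L(d) = 3*(-4) = -12)
k = 25/2 (k = -5/(-2)*5 = -5*(-1)/2*5 = -5*(-½)*5 = (5/2)*5 = 25/2 ≈ 12.500)
(L(1) - (3/(-1) - 3/10))*(4 + k) = (-12 - (3/(-1) - 3/10))*(4 + 25/2) = (-12 - (3*(-1) - 3*⅒))*(33/2) = (-12 - (-3 - 3/10))*(33/2) = (-12 - 1*(-33/10))*(33/2) = (-12 + 33/10)*(33/2) = -87/10*33/2 = -2871/20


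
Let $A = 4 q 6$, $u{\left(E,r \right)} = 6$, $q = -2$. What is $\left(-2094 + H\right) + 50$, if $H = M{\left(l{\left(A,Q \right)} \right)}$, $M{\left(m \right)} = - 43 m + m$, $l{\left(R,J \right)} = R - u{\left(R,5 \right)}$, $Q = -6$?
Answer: $224$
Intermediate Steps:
$A = -48$ ($A = 4 \left(-2\right) 6 = \left(-8\right) 6 = -48$)
$l{\left(R,J \right)} = -6 + R$ ($l{\left(R,J \right)} = R - 6 = -6 + R$)
$M{\left(m \right)} = - 42 m$
$H = 2268$ ($H = - 42 \left(-6 - 48\right) = \left(-42\right) \left(-54\right) = 2268$)
$\left(-2094 + H\right) + 50 = \left(-2094 + 2268\right) + 50 = 174 + 50 = 224$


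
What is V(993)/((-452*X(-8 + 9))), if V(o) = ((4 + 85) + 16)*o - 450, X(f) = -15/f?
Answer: 6921/452 ≈ 15.312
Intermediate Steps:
V(o) = -450 + 105*o (V(o) = (89 + 16)*o - 450 = 105*o - 450 = -450 + 105*o)
V(993)/((-452*X(-8 + 9))) = (-450 + 105*993)/((-452*(-15/(-8 + 9)))) = (-450 + 104265)/((-452*(-15/1))) = 103815/((-452*(-15*1))) = 103815/((-452*(-15))) = 103815/((-1*(-6780))) = 103815/6780 = 103815*(1/6780) = 6921/452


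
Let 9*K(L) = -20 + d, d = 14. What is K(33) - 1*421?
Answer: -1265/3 ≈ -421.67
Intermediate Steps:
K(L) = -⅔ (K(L) = (-20 + 14)/9 = (⅑)*(-6) = -⅔)
K(33) - 1*421 = -⅔ - 1*421 = -⅔ - 421 = -1265/3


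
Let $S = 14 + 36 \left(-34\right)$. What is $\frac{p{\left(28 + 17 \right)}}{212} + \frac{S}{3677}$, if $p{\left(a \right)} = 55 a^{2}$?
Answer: $\frac{409269355}{779524} \approx 525.02$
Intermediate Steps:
$S = -1210$ ($S = 14 - 1224 = -1210$)
$\frac{p{\left(28 + 17 \right)}}{212} + \frac{S}{3677} = \frac{55 \left(28 + 17\right)^{2}}{212} - \frac{1210}{3677} = 55 \cdot 45^{2} \cdot \frac{1}{212} - \frac{1210}{3677} = 55 \cdot 2025 \cdot \frac{1}{212} - \frac{1210}{3677} = 111375 \cdot \frac{1}{212} - \frac{1210}{3677} = \frac{111375}{212} - \frac{1210}{3677} = \frac{409269355}{779524}$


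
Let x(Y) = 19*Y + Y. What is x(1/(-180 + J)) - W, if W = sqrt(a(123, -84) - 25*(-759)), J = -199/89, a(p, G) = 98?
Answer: -1780/16219 - sqrt(19073) ≈ -138.21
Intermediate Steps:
J = -199/89 (J = -199*1/89 = -199/89 ≈ -2.2360)
x(Y) = 20*Y
W = sqrt(19073) (W = sqrt(98 - 25*(-759)) = sqrt(98 + 18975) = sqrt(19073) ≈ 138.10)
x(1/(-180 + J)) - W = 20/(-180 - 199/89) - sqrt(19073) = 20/(-16219/89) - sqrt(19073) = 20*(-89/16219) - sqrt(19073) = -1780/16219 - sqrt(19073)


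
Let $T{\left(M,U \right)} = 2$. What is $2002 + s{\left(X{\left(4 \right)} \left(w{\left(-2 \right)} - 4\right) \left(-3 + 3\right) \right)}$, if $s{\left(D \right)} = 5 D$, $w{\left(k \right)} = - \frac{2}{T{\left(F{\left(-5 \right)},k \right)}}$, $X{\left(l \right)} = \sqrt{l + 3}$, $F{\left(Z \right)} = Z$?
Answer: $2002$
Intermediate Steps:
$X{\left(l \right)} = \sqrt{3 + l}$
$w{\left(k \right)} = -1$ ($w{\left(k \right)} = - \frac{2}{2} = \left(-2\right) \frac{1}{2} = -1$)
$2002 + s{\left(X{\left(4 \right)} \left(w{\left(-2 \right)} - 4\right) \left(-3 + 3\right) \right)} = 2002 + 5 \sqrt{3 + 4} \left(-1 - 4\right) \left(-3 + 3\right) = 2002 + 5 \sqrt{7} \left(-5\right) 0 = 2002 + 5 - 5 \sqrt{7} \cdot 0 = 2002 + 5 \cdot 0 = 2002 + 0 = 2002$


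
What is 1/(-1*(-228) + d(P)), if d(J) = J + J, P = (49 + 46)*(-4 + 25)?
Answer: 1/4218 ≈ 0.00023708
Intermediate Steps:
P = 1995 (P = 95*21 = 1995)
d(J) = 2*J
1/(-1*(-228) + d(P)) = 1/(-1*(-228) + 2*1995) = 1/(228 + 3990) = 1/4218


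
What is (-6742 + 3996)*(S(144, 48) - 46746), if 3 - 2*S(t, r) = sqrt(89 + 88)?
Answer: 128360397 + 1373*sqrt(177) ≈ 1.2838e+8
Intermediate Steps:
S(t, r) = 3/2 - sqrt(177)/2 (S(t, r) = 3/2 - sqrt(89 + 88)/2 = 3/2 - sqrt(177)/2)
(-6742 + 3996)*(S(144, 48) - 46746) = (-6742 + 3996)*((3/2 - sqrt(177)/2) - 46746) = -2746*(-93489/2 - sqrt(177)/2) = 128360397 + 1373*sqrt(177)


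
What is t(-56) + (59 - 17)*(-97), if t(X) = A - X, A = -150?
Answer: -4168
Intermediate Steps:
t(X) = -150 - X
t(-56) + (59 - 17)*(-97) = (-150 - 1*(-56)) + (59 - 17)*(-97) = (-150 + 56) + 42*(-97) = -94 - 4074 = -4168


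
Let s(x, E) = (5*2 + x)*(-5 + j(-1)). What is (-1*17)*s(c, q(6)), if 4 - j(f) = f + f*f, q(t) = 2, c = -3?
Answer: 119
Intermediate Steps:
j(f) = 4 - f - f² (j(f) = 4 - (f + f*f) = 4 - (f + f²) = 4 + (-f - f²) = 4 - f - f²)
s(x, E) = -10 - x (s(x, E) = (5*2 + x)*(-5 + (4 - 1*(-1) - 1*(-1)²)) = (10 + x)*(-5 + (4 + 1 - 1*1)) = (10 + x)*(-5 + (4 + 1 - 1)) = (10 + x)*(-5 + 4) = (10 + x)*(-1) = -10 - x)
(-1*17)*s(c, q(6)) = (-1*17)*(-10 - 1*(-3)) = -17*(-10 + 3) = -17*(-7) = 119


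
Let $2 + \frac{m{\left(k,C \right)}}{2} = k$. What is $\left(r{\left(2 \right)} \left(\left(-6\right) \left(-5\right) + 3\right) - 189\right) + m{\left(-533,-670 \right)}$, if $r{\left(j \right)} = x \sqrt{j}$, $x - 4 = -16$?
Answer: $-1259 - 396 \sqrt{2} \approx -1819.0$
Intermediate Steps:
$x = -12$ ($x = 4 - 16 = -12$)
$m{\left(k,C \right)} = -4 + 2 k$
$r{\left(j \right)} = - 12 \sqrt{j}$
$\left(r{\left(2 \right)} \left(\left(-6\right) \left(-5\right) + 3\right) - 189\right) + m{\left(-533,-670 \right)} = \left(- 12 \sqrt{2} \left(\left(-6\right) \left(-5\right) + 3\right) - 189\right) + \left(-4 + 2 \left(-533\right)\right) = \left(- 12 \sqrt{2} \left(30 + 3\right) - 189\right) - 1070 = \left(- 12 \sqrt{2} \cdot 33 - 189\right) - 1070 = \left(- 396 \sqrt{2} - 189\right) - 1070 = \left(-189 - 396 \sqrt{2}\right) - 1070 = -1259 - 396 \sqrt{2}$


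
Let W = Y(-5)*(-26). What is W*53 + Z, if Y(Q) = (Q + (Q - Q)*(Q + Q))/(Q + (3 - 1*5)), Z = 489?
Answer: -3467/7 ≈ -495.29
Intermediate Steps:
Y(Q) = Q/(-2 + Q) (Y(Q) = (Q + 0*(2*Q))/(Q + (3 - 5)) = (Q + 0)/(Q - 2) = Q/(-2 + Q))
W = -130/7 (W = -5/(-2 - 5)*(-26) = -5/(-7)*(-26) = -5*(-1/7)*(-26) = (5/7)*(-26) = -130/7 ≈ -18.571)
W*53 + Z = -130/7*53 + 489 = -6890/7 + 489 = -3467/7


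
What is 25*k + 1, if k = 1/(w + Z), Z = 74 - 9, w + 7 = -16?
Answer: 67/42 ≈ 1.5952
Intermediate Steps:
w = -23 (w = -7 - 16 = -23)
Z = 65 (Z = 74 - 1*9 = 74 - 9 = 65)
k = 1/42 (k = 1/(-23 + 65) = 1/42 ≈ 0.023810)
25*k + 1 = 25*(1/42) + 1 = 25/42 + 1 = 67/42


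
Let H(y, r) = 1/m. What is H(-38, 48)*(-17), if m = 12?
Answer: -17/12 ≈ -1.4167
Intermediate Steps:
H(y, r) = 1/12
H(-38, 48)*(-17) = (1/12)*(-17) = -17/12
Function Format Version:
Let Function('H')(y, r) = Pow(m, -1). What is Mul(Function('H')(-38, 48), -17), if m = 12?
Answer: Rational(-17, 12) ≈ -1.4167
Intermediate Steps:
Function('H')(y, r) = Rational(1, 12) (Function('H')(y, r) = Pow(12, -1) = Rational(1, 12))
Mul(Function('H')(-38, 48), -17) = Mul(Rational(1, 12), -17) = Rational(-17, 12)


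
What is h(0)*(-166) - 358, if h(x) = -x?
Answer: -358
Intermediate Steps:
h(0)*(-166) - 358 = -1*0*(-166) - 358 = 0*(-166) - 358 = 0 - 358 = -358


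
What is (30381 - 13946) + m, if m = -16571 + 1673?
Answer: 1537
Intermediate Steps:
m = -14898
(30381 - 13946) + m = (30381 - 13946) - 14898 = 16435 - 14898 = 1537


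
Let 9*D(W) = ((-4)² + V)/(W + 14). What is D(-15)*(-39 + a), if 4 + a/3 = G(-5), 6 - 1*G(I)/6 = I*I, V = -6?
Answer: 1310/3 ≈ 436.67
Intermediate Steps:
D(W) = 10/(9*(14 + W)) (D(W) = (((-4)² - 6)/(W + 14))/9 = ((16 - 6)/(14 + W))/9 = (10/(14 + W))/9 = 10/(9*(14 + W)))
G(I) = 36 - 6*I² (G(I) = 36 - 6*I*I = 36 - 6*I²)
a = -354 (a = -12 + 3*(36 - 6*(-5)²) = -12 + 3*(36 - 6*25) = -12 + 3*(36 - 150) = -12 + 3*(-114) = -12 - 342 = -354)
D(-15)*(-39 + a) = (10/(9*(14 - 15)))*(-39 - 354) = ((10/9)/(-1))*(-393) = ((10/9)*(-1))*(-393) = -10/9*(-393) = 1310/3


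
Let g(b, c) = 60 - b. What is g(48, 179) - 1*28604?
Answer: -28592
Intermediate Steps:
g(48, 179) - 1*28604 = (60 - 1*48) - 1*28604 = (60 - 48) - 28604 = 12 - 28604 = -28592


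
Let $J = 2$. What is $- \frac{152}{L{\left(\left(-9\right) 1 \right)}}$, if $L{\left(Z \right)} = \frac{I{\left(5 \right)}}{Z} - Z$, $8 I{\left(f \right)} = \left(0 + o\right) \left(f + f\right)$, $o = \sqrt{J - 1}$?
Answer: $- \frac{5472}{319} \approx -17.154$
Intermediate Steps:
$o = 1$ ($o = \sqrt{2 - 1} = \sqrt{1} = 1$)
$I{\left(f \right)} = \frac{f}{4}$ ($I{\left(f \right)} = \frac{\left(0 + 1\right) \left(f + f\right)}{8} = \frac{1 \cdot 2 f}{8} = \frac{2 f}{8} = \frac{f}{4}$)
$L{\left(Z \right)} = - Z + \frac{5}{4 Z}$ ($L{\left(Z \right)} = \frac{\frac{1}{4} \cdot 5}{Z} - Z = \frac{5}{4 Z} - Z = - Z + \frac{5}{4 Z}$)
$- \frac{152}{L{\left(\left(-9\right) 1 \right)}} = - \frac{152}{- \left(-9\right) 1 + \frac{5}{4 \left(\left(-9\right) 1\right)}} = - \frac{152}{\left(-1\right) \left(-9\right) + \frac{5}{4 \left(-9\right)}} = - \frac{152}{9 + \frac{5}{4} \left(- \frac{1}{9}\right)} = - \frac{152}{9 - \frac{5}{36}} = - \frac{152}{\frac{319}{36}} = \left(-152\right) \frac{36}{319} = - \frac{5472}{319}$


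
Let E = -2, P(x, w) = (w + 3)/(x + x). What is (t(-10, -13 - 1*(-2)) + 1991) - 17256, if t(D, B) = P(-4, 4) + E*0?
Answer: -122127/8 ≈ -15266.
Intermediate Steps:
P(x, w) = (3 + w)/(2*x) (P(x, w) = (3 + w)/((2*x)) = (3 + w)*(1/(2*x)) = (3 + w)/(2*x))
t(D, B) = -7/8 (t(D, B) = (½)*(3 + 4)/(-4) - 2*0 = (½)*(-¼)*7 + 0 = -7/8 + 0 = -7/8)
(t(-10, -13 - 1*(-2)) + 1991) - 17256 = (-7/8 + 1991) - 17256 = 15921/8 - 17256 = -122127/8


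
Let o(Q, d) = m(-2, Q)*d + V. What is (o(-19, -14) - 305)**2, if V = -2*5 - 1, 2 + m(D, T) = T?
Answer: 484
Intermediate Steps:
m(D, T) = -2 + T
V = -11 (V = -10 - 1 = -11)
o(Q, d) = -11 + d*(-2 + Q) (o(Q, d) = (-2 + Q)*d - 11 = d*(-2 + Q) - 11 = -11 + d*(-2 + Q))
(o(-19, -14) - 305)**2 = ((-11 - 14*(-2 - 19)) - 305)**2 = ((-11 - 14*(-21)) - 305)**2 = ((-11 + 294) - 305)**2 = (283 - 305)**2 = (-22)**2 = 484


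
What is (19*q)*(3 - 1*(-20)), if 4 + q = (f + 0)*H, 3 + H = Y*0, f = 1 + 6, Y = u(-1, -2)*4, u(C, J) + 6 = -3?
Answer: -10925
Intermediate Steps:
u(C, J) = -9 (u(C, J) = -6 - 3 = -9)
Y = -36 (Y = -9*4 = -36)
f = 7
H = -3 (H = -3 - 36*0 = -3 + 0 = -3)
q = -25 (q = -4 + (7 + 0)*(-3) = -4 + 7*(-3) = -4 - 21 = -25)
(19*q)*(3 - 1*(-20)) = (19*(-25))*(3 - 1*(-20)) = -475*(3 + 20) = -475*23 = -10925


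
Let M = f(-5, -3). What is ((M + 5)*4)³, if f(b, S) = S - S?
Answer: 8000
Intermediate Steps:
f(b, S) = 0
M = 0
((M + 5)*4)³ = ((0 + 5)*4)³ = (5*4)³ = 20³ = 8000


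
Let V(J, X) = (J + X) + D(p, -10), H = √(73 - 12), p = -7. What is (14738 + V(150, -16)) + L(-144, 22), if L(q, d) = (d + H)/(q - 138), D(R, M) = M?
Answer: 2095531/141 - √61/282 ≈ 14862.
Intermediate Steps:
H = √61 ≈ 7.8102
L(q, d) = (d + √61)/(-138 + q) (L(q, d) = (d + √61)/(q - 138) = (d + √61)/(-138 + q))
V(J, X) = -10 + J + X (V(J, X) = (J + X) - 10 = -10 + J + X)
(14738 + V(150, -16)) + L(-144, 22) = (14738 + (-10 + 150 - 16)) + (22 + √61)/(-138 - 144) = (14738 + 124) + (22 + √61)/(-282) = 14862 - (22 + √61)/282 = 14862 + (-11/141 - √61/282) = 2095531/141 - √61/282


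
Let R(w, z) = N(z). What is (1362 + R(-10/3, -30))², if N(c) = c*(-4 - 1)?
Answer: 2286144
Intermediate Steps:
N(c) = -5*c (N(c) = c*(-5) = -5*c)
R(w, z) = -5*z
(1362 + R(-10/3, -30))² = (1362 - 5*(-30))² = (1362 + 150)² = 1512² = 2286144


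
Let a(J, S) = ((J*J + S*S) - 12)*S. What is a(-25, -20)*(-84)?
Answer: 1701840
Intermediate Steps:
a(J, S) = S*(-12 + J**2 + S**2) (a(J, S) = ((J**2 + S**2) - 12)*S = (-12 + J**2 + S**2)*S = S*(-12 + J**2 + S**2))
a(-25, -20)*(-84) = -20*(-12 + (-25)**2 + (-20)**2)*(-84) = -20*(-12 + 625 + 400)*(-84) = -20*1013*(-84) = -20260*(-84) = 1701840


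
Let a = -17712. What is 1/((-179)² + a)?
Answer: 1/14329 ≈ 6.9789e-5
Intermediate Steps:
1/((-179)² + a) = 1/((-179)² - 17712) = 1/(32041 - 17712) = 1/14329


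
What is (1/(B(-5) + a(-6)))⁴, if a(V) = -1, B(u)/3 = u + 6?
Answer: 1/16 ≈ 0.062500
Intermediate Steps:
B(u) = 18 + 3*u (B(u) = 3*(u + 6) = 3*(6 + u) = 18 + 3*u)
(1/(B(-5) + a(-6)))⁴ = (1/((18 + 3*(-5)) - 1))⁴ = (1/((18 - 15) - 1))⁴ = (1/(3 - 1))⁴ = (1/2)⁴ = (½)⁴ = 1/16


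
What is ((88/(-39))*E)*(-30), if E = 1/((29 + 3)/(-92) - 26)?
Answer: -10120/3939 ≈ -2.5692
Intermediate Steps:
E = -23/606 (E = 1/(32*(-1/92) - 26) = 1/(-8/23 - 26) = 1/(-606/23) = -23/606 ≈ -0.037954)
((88/(-39))*E)*(-30) = ((88/(-39))*(-23/606))*(-30) = ((88*(-1/39))*(-23/606))*(-30) = -88/39*(-23/606)*(-30) = (1012/11817)*(-30) = -10120/3939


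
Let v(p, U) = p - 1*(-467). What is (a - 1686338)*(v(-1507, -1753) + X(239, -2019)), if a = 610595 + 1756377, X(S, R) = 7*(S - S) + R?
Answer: -2082059406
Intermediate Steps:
v(p, U) = 467 + p (v(p, U) = p + 467 = 467 + p)
X(S, R) = R (X(S, R) = 7*0 + R = 0 + R = R)
a = 2366972
(a - 1686338)*(v(-1507, -1753) + X(239, -2019)) = (2366972 - 1686338)*((467 - 1507) - 2019) = 680634*(-1040 - 2019) = 680634*(-3059) = -2082059406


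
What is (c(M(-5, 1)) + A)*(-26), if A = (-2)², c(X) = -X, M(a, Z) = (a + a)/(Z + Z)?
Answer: -234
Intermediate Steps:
M(a, Z) = a/Z (M(a, Z) = (2*a)/((2*Z)) = (2*a)*(1/(2*Z)) = a/Z)
A = 4
(c(M(-5, 1)) + A)*(-26) = (-(-5)/1 + 4)*(-26) = (-(-5) + 4)*(-26) = (-1*(-5) + 4)*(-26) = (5 + 4)*(-26) = 9*(-26) = -234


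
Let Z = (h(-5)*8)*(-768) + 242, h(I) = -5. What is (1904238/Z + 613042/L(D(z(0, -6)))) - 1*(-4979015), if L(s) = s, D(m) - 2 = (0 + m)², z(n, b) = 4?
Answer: 698475001607/139329 ≈ 5.0131e+6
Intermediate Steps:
D(m) = 2 + m² (D(m) = 2 + (0 + m)² = 2 + m²)
Z = 30962 (Z = -5*8*(-768) + 242 = -40*(-768) + 242 = 30720 + 242 = 30962)
(1904238/Z + 613042/L(D(z(0, -6)))) - 1*(-4979015) = (1904238/30962 + 613042/(2 + 4²)) - 1*(-4979015) = (1904238*(1/30962) + 613042/(2 + 16)) + 4979015 = (952119/15481 + 613042/18) + 4979015 = (952119/15481 + 613042*(1/18)) + 4979015 = (952119/15481 + 306521/9) + 4979015 = 4753820672/139329 + 4979015 = 698475001607/139329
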